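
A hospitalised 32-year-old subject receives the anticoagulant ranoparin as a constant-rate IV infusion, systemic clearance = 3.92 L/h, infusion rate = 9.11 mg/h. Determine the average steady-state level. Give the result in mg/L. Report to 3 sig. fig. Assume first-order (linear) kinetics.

2.32 mg/L

At steady state Css = R₀ / CL = 9.11 / 3.920 = 2.324 mg/L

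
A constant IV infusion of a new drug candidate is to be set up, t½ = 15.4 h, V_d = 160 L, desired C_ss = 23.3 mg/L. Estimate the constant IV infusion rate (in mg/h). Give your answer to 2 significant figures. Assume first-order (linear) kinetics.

170 mg/h

k = ln2 / t½ = 0.693147 / 15.4 = 0.04501 h⁻¹
CL = k × Vd = 0.04501 × 160 = 7.202 L/h
At steady state, infusion rate R₀ = Css × CL = 23.3 × 7.202 = 167.8 mg/h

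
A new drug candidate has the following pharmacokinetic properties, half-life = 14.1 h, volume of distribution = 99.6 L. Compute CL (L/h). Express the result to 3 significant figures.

k = ln2 / t½ = 0.693147 / 14.1 = 0.04916 h⁻¹
CL = k × Vd = 0.04916 × 99.6 = 4.896 L/h

4.90 L/h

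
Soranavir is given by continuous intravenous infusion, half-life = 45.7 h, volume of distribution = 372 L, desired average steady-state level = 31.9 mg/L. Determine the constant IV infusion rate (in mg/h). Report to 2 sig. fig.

k = ln2 / t½ = 0.693147 / 45.7 = 0.01517 h⁻¹
CL = k × Vd = 0.01517 × 372 = 5.643 L/h
At steady state, infusion rate R₀ = Css × CL = 31.9 × 5.643 = 180.0 mg/h

180 mg/h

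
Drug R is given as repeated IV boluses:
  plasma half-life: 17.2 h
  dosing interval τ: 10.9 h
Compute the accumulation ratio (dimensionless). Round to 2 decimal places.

k = ln2 / t½ = 0.693147 / 17.2 = 0.04030 h⁻¹
e^(−kτ) = e^(−0.04030 × 10.9) = 0.6445
Accumulation ratio R = 1 / (1 − e^(−kτ)) = 1 / (1 − 0.6445) = 2.813

2.81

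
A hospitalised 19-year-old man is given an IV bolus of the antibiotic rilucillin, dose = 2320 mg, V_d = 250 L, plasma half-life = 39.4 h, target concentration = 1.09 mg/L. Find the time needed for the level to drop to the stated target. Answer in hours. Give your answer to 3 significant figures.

122 h

C₀ = Dose / Vd = 2320 / 250 = 9.280 mg/L
k = ln2 / t½ = 0.693147 / 39.4 = 0.01759 h⁻¹
t = ln(C₀ / C) / k = ln(9.280 / 1.09) / 0.01759
  = ln(8.514) / 0.01759 = 2.142 / 0.01759 = 121.8 h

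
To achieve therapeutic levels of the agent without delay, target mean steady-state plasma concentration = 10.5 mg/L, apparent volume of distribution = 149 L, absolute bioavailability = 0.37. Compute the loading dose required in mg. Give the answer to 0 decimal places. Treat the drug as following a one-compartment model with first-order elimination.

4228 mg

LD = Css × Vd / F = 10.5 × 149 / 0.37 = 4228 mg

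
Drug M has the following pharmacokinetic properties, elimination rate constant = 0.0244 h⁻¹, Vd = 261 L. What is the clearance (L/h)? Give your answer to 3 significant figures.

6.37 L/h

CL = k × Vd = 0.0244 × 261 = 6.368 L/h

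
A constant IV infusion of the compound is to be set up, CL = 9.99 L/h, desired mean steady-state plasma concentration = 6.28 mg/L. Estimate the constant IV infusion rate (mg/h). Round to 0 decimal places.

63 mg/h

At steady state, infusion rate R₀ = Css × CL = 6.28 × 9.990 = 62.74 mg/h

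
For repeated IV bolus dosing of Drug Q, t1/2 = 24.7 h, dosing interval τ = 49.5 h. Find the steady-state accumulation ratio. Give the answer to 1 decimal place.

k = ln2 / t½ = 0.693147 / 24.7 = 0.02806 h⁻¹
e^(−kτ) = e^(−0.02806 × 49.5) = 0.2493
Accumulation ratio R = 1 / (1 − e^(−kτ)) = 1 / (1 − 0.2493) = 1.332

1.3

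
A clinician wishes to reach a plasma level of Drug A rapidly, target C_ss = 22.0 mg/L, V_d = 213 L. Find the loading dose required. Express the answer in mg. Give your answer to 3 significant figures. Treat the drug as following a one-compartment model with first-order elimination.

LD = Css × Vd = 22.0 × 213 = 4686 mg

4690 mg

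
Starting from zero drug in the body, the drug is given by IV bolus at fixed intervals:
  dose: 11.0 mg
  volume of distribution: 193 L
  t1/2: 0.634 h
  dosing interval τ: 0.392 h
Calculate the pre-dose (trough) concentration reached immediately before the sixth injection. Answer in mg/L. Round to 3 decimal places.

C₀ per dose = Dose / Vd = 11.0 / 193 = 0.05699 mg/L
k = ln2 / t½ = 0.693147 / 0.634 = 1.093 h⁻¹
Fraction remaining after one interval: r = e^(−kτ) = e^(−1.093 × 0.392) = 0.6515
Before dose 6, 5 doses have been given (aged 1τ, 2τ, 3τ, 4τ, 5τ).
C_trough = C₀ × (r + r² + … + r^5) = C₀ × r(1−r^5)/(1−r)
        = 0.05699 × 0.6515 × (1 − 0.1174) / (1 − 0.6515) = 0.09403 mg/L

0.094 mg/L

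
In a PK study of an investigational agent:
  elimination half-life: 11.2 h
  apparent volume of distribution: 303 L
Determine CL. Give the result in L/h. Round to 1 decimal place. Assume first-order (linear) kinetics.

k = ln2 / t½ = 0.693147 / 11.2 = 0.06189 h⁻¹
CL = k × Vd = 0.06189 × 303 = 18.75 L/h

18.8 L/h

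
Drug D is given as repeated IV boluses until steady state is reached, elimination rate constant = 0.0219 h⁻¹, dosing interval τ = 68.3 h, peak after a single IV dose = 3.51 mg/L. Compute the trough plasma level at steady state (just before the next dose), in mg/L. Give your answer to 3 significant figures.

e^(−kτ) = e^(−0.02190 × 68.3) = 0.2241
Accumulation ratio R = 1 / (1 − e^(−kτ)) = 1 / (1 − 0.2241) = 1.289
Steady-state trough = C₀ × R × e^(−kτ) = 3.51 × 1.289 × 0.2241 = 1.014 mg/L

1.01 mg/L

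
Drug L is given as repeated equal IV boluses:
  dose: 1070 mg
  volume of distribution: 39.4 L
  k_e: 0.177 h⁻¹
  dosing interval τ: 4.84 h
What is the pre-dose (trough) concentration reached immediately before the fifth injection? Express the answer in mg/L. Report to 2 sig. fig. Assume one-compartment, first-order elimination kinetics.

C₀ per dose = Dose / Vd = 1070 / 39.4 = 27.16 mg/L
Fraction remaining after one interval: r = e^(−kτ) = e^(−0.1770 × 4.84) = 0.4246
Before dose 5, 4 doses have been given (aged 1τ, 2τ, 3τ, 4τ).
C_trough = C₀ × (r + r² + … + r^4) = C₀ × r(1−r^4)/(1−r)
        = 27.16 × 0.4246 × (1 − 0.03250) / (1 − 0.4246) = 19.39 mg/L

19 mg/L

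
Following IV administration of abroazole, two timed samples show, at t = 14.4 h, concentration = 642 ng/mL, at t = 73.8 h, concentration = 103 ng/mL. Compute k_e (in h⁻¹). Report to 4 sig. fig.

0.03081 h⁻¹

k = ln(C₁/C₂) / (t₂ − t₁) = ln(642/103) / (73.8 − 14.4)
  = 1.830 / 59.40 = 0.03081 h⁻¹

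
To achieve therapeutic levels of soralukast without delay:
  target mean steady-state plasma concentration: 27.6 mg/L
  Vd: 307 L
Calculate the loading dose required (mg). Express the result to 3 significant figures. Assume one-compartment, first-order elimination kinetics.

8470 mg

LD = Css × Vd = 27.6 × 307 = 8473 mg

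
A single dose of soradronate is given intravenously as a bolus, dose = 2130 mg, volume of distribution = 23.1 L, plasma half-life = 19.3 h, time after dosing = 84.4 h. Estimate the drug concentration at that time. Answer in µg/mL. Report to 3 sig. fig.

4.45 µg/mL

C₀ = Dose / Vd = 2130 / 23.1 = 92.21 mg/L
k = ln2 / t½ = 0.693147 / 19.3 = 0.03591 h⁻¹
C = C₀ · e^(−k·t) = 92.21 × e^(−0.03591 × 84.4)
  = 92.21 × 0.04828 = 4.452 mg/L
(4.452 mg/L = 4.452 µg/mL)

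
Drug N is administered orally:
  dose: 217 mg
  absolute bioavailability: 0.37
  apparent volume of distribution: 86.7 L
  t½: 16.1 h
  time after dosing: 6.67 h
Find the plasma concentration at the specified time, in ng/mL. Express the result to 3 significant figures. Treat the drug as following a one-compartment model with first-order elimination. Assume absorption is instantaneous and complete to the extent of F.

Amount reaching circulation = F × Dose = 0.37 × 217.0 = 80.29 mg
C₀ = F·Dose / Vd = 80.29 / 86.7 = 0.9261 mg/L
k = ln2 / t½ = 0.693147 / 16.1 = 0.04305 h⁻¹
C = C₀ · e^(−k·t) = 0.9261 × e^(−0.04305 × 6.67)
  = 0.9261 × 0.7504 = 0.6949 mg/L
Convert: 0.6949 mg/L × 1000 = 694.9 ng/mL

695 ng/mL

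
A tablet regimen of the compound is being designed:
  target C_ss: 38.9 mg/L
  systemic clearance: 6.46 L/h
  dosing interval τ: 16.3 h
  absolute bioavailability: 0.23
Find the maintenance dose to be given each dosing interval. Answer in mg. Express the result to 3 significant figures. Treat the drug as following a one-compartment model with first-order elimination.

At steady state, F × (Dose/τ) = Css × CL.
Dose = Css × CL × τ / F = 38.9 × 6.460 × 16.3 / 0.23 = 17810 mg

17800 mg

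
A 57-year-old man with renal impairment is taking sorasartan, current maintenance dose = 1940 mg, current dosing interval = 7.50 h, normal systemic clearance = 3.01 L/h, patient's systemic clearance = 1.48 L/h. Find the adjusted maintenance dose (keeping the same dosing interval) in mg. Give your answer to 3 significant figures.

954 mg

To keep the same average steady-state level, dosing rate must scale with clearance.
CL ratio = 1.48 / 3.01 = 0.4917
New dose (same interval) = 1940 × 0.4917 = 953.9 mg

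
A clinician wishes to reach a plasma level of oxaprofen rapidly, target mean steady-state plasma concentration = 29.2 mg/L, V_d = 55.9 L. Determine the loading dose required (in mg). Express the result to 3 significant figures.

LD = Css × Vd = 29.2 × 55.9 = 1632 mg

1630 mg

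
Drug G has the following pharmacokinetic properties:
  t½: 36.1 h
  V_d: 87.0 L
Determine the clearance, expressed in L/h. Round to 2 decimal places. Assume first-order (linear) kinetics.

1.67 L/h

k = ln2 / t½ = 0.693147 / 36.1 = 0.01920 h⁻¹
CL = k × Vd = 0.01920 × 87.0 = 1.670 L/h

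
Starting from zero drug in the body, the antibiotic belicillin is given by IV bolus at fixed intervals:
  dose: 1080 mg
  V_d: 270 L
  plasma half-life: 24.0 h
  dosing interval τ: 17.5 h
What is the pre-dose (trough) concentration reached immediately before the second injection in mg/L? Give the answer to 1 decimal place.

C₀ per dose = Dose / Vd = 1080 / 270 = 4.000 mg/L
k = ln2 / t½ = 0.693147 / 24.0 = 0.02888 h⁻¹
Fraction remaining after one interval: r = e^(−kτ) = e^(−0.02888 × 17.5) = 0.6033
Before dose 2, 1 dose has been given (aged 1τ).
C_trough = C₀ × r = 4.000 × 0.6033 = 2.413 mg/L

2.4 mg/L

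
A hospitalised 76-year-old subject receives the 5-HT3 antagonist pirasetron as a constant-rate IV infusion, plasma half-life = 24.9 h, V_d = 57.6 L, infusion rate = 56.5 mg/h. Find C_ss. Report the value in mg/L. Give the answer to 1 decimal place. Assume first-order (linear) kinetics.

35.2 mg/L

k = ln2 / t½ = 0.693147 / 24.9 = 0.02784 h⁻¹
CL = k × Vd = 0.02784 × 57.6 = 1.604 L/h
At steady state Css = R₀ / CL = 56.5 / 1.604 = 35.22 mg/L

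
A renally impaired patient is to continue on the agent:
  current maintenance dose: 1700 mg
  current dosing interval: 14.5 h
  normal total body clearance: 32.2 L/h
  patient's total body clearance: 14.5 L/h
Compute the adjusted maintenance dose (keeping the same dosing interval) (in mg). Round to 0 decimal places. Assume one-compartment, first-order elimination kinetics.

766 mg

To keep the same average steady-state level, dosing rate must scale with clearance.
CL ratio = 14.5 / 32.2 = 0.4503
New dose (same interval) = 1700 × 0.4503 = 765.5 mg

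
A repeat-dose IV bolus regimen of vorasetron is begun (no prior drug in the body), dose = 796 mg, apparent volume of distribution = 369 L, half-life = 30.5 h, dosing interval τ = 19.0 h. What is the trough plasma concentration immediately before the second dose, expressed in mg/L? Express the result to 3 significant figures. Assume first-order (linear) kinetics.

C₀ per dose = Dose / Vd = 796 / 369 = 2.157 mg/L
k = ln2 / t½ = 0.693147 / 30.5 = 0.02273 h⁻¹
Fraction remaining after one interval: r = e^(−kτ) = e^(−0.02273 × 19.0) = 0.6493
Before dose 2, 1 dose has been given (aged 1τ).
C_trough = C₀ × r = 2.157 × 0.6493 = 1.401 mg/L

1.40 mg/L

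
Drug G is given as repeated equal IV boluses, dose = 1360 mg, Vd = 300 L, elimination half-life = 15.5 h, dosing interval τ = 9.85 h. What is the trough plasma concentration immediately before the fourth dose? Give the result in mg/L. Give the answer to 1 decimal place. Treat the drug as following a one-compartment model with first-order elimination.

C₀ per dose = Dose / Vd = 1360 / 300 = 4.533 mg/L
k = ln2 / t½ = 0.693147 / 15.5 = 0.04472 h⁻¹
Fraction remaining after one interval: r = e^(−kτ) = e^(−0.04472 × 9.85) = 0.6437
Before dose 4, 3 doses have been given (aged 1τ, 2τ, 3τ).
C_trough = C₀ × (r + r² + … + r^3) = C₀ × r(1−r^3)/(1−r)
        = 4.533 × 0.6437 × (1 − 0.2667) / (1 − 0.6437) = 6.005 mg/L

6.0 mg/L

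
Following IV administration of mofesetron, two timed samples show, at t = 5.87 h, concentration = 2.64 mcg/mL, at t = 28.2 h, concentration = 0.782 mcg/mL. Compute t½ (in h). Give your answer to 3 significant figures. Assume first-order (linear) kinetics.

k = ln(C₁/C₂) / (t₂ − t₁) = ln(2.64/0.782) / (28.2 − 5.87)
  = 1.217 / 22.33 = 0.05450 h⁻¹
t½ = ln2 / k = 0.693147 / 0.05450 = 12.72 h

12.7 h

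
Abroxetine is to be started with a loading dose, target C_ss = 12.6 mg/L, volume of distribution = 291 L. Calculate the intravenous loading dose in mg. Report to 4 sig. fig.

LD = Css × Vd = 12.6 × 291 = 3667 mg

3667 mg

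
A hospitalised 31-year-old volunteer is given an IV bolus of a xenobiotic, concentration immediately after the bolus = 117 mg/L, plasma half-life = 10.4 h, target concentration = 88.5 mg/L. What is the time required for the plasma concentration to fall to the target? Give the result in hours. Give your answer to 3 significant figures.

4.19 h

k = ln2 / t½ = 0.693147 / 10.4 = 0.06665 h⁻¹
t = ln(C₀ / C) / k = ln(117.0 / 88.5) / 0.06665
  = ln(1.322) / 0.06665 = 0.2791 / 0.06665 = 4.188 h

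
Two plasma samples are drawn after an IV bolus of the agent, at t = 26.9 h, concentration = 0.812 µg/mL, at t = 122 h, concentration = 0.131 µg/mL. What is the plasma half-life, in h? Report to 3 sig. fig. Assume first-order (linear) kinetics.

36.1 h

k = ln(C₁/C₂) / (t₂ − t₁) = ln(0.812/0.131) / (122 − 26.9)
  = 1.824 / 95.10 = 0.01918 h⁻¹
t½ = ln2 / k = 0.693147 / 0.01918 = 36.14 h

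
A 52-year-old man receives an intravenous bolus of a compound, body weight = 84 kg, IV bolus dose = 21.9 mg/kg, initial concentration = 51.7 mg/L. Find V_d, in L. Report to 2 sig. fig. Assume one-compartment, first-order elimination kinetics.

36 L

Dose = 21.9 × 84 = 1840 mg
Vd = Dose / C₀ = 1840 / 51.7 = 35.59 L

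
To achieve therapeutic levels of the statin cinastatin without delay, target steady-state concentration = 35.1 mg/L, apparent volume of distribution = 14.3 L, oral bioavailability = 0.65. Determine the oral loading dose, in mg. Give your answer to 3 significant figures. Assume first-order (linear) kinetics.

LD = Css × Vd / F = 35.1 × 14.3 / 0.65 = 772.2 mg

772 mg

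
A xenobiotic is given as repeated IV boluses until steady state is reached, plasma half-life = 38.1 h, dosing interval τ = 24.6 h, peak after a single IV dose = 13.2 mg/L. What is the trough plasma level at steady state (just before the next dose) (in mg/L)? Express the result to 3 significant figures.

k = ln2 / t½ = 0.693147 / 38.1 = 0.01819 h⁻¹
e^(−kτ) = e^(−0.01819 × 24.6) = 0.6392
Accumulation ratio R = 1 / (1 − e^(−kτ)) = 1 / (1 − 0.6392) = 2.772
Steady-state trough = C₀ × R × e^(−kτ) = 13.2 × 2.772 × 0.6392 = 23.39 mg/L

23.4 mg/L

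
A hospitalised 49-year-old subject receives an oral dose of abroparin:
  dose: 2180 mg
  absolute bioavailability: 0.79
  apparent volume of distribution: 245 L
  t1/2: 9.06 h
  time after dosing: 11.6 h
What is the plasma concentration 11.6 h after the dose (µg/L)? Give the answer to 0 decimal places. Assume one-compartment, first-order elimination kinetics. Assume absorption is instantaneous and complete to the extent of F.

Amount reaching circulation = F × Dose = 0.79 × 2180 = 1722 mg
C₀ = F·Dose / Vd = 1722 / 245 = 7.029 mg/L
k = ln2 / t½ = 0.693147 / 9.06 = 0.07651 h⁻¹
C = C₀ · e^(−k·t) = 7.029 × e^(−0.07651 × 11.6)
  = 7.029 × 0.4117 = 2.894 mg/L
Convert: 2.894 mg/L × 1000 = 2894 µg/L

2894 µg/L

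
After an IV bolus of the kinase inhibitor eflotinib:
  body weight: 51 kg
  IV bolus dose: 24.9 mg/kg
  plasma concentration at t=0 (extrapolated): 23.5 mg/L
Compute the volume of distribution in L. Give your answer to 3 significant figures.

54.0 L

Dose = 24.9 × 51 = 1270 mg
Vd = Dose / C₀ = 1270 / 23.5 = 54.04 L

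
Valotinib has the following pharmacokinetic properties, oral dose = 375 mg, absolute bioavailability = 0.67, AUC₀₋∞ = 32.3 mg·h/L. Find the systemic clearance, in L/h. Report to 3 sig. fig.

CL = F·Dose / AUC = 0.67 × 375 / 32.3 = 7.779 L/h

7.78 L/h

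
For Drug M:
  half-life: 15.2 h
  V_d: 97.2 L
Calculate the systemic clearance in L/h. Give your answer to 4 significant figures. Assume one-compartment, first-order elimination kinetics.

k = ln2 / t½ = 0.693147 / 15.2 = 0.04560 h⁻¹
CL = k × Vd = 0.04560 × 97.2 = 4.432 L/h

4.432 L/h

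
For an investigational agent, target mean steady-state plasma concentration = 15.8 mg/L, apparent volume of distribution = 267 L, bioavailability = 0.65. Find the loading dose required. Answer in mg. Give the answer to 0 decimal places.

LD = Css × Vd / F = 15.8 × 267 / 0.65 = 6490 mg

6490 mg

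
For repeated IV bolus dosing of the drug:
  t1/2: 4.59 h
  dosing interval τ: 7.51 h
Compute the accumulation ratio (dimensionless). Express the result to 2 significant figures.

1.5

k = ln2 / t½ = 0.693147 / 4.59 = 0.1510 h⁻¹
e^(−kτ) = e^(−0.1510 × 7.51) = 0.3217
Accumulation ratio R = 1 / (1 − e^(−kτ)) = 1 / (1 − 0.3217) = 1.474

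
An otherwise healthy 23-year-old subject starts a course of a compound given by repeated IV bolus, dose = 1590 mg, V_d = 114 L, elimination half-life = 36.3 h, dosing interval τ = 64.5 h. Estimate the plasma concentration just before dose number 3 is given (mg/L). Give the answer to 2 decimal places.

C₀ per dose = Dose / Vd = 1590 / 114 = 13.95 mg/L
k = ln2 / t½ = 0.693147 / 36.3 = 0.01909 h⁻¹
Fraction remaining after one interval: r = e^(−kτ) = e^(−0.01909 × 64.5) = 0.2919
Before dose 3, 2 doses have been given (aged 1τ, 2τ).
C_trough = C₀ × (r + r²) = 13.95 × (0.2919 + 0.08521) = 5.261 mg/L

5.26 mg/L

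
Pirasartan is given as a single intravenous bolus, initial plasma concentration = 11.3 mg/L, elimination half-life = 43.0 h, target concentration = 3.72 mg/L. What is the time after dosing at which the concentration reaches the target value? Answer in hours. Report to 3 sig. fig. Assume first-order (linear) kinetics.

68.9 h

k = ln2 / t½ = 0.693147 / 43.0 = 0.01612 h⁻¹
t = ln(C₀ / C) / k = ln(11.30 / 3.72) / 0.01612
  = ln(3.038) / 0.01612 = 1.111 / 0.01612 = 68.92 h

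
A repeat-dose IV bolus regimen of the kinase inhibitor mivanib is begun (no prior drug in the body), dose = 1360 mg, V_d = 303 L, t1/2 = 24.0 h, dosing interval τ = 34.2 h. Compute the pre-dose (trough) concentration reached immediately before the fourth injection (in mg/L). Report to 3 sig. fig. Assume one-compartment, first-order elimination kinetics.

C₀ per dose = Dose / Vd = 1360 / 303 = 4.488 mg/L
k = ln2 / t½ = 0.693147 / 24.0 = 0.02888 h⁻¹
Fraction remaining after one interval: r = e^(−kτ) = e^(−0.02888 × 34.2) = 0.3724
Before dose 4, 3 doses have been given (aged 1τ, 2τ, 3τ).
C_trough = C₀ × (r + r² + … + r^3) = C₀ × r(1−r^3)/(1−r)
        = 4.488 × 0.3724 × (1 − 0.05165) / (1 − 0.3724) = 2.526 mg/L

2.53 mg/L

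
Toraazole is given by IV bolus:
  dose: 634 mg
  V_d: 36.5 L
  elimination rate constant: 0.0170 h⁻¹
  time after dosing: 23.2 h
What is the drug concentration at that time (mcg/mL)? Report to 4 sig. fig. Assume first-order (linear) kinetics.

11.71 mcg/mL

C₀ = Dose / Vd = 634.0 / 36.5 = 17.37 mg/L
C = C₀ · e^(−k·t) = 17.37 × e^(−0.01700 × 23.2)
  = 17.37 × 0.6741 = 11.71 mg/L
(11.71 mg/L = 11.71 mcg/mL)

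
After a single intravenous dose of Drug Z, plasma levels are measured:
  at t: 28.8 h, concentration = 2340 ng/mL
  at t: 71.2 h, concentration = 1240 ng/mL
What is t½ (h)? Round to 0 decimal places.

46 h

k = ln(C₁/C₂) / (t₂ − t₁) = ln(2340/1240) / (71.2 − 28.8)
  = 0.6350 / 42.40 = 0.01498 h⁻¹
t½ = ln2 / k = 0.693147 / 0.01498 = 46.27 h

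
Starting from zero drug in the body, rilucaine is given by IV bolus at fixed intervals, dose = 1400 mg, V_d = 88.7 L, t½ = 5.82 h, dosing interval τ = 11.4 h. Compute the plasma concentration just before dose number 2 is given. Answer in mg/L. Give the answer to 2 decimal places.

4.06 mg/L

C₀ per dose = Dose / Vd = 1400 / 88.7 = 15.78 mg/L
k = ln2 / t½ = 0.693147 / 5.82 = 0.1191 h⁻¹
Fraction remaining after one interval: r = e^(−kτ) = e^(−0.1191 × 11.4) = 0.2572
Before dose 2, 1 dose has been given (aged 1τ).
C_trough = C₀ × r = 15.78 × 0.2572 = 4.059 mg/L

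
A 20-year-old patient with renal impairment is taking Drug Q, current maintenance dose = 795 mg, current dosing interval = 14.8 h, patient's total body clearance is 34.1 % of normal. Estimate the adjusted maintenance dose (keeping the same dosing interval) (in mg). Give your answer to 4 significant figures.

To keep the same average steady-state level, dosing rate must scale with clearance.
CL ratio = 34.1 / 100 = 0.3410
New dose (same interval) = 795 × 0.3410 = 271.1 mg

271.1 mg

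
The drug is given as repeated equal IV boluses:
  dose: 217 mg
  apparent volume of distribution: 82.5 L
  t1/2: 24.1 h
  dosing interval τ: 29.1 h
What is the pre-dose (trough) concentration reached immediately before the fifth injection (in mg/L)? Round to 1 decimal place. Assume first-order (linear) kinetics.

C₀ per dose = Dose / Vd = 217 / 82.5 = 2.630 mg/L
k = ln2 / t½ = 0.693147 / 24.1 = 0.02876 h⁻¹
Fraction remaining after one interval: r = e^(−kτ) = e^(−0.02876 × 29.1) = 0.4330
Before dose 5, 4 doses have been given (aged 1τ, 2τ, 3τ, 4τ).
C_trough = C₀ × (r + r² + … + r^4) = C₀ × r(1−r^4)/(1−r)
        = 2.630 × 0.4330 × (1 − 0.03515) / (1 − 0.4330) = 1.938 mg/L

1.9 mg/L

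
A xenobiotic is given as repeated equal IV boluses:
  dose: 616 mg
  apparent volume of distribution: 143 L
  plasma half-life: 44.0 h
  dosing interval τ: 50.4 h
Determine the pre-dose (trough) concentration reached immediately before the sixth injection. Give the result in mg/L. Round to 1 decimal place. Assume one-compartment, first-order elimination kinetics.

C₀ per dose = Dose / Vd = 616 / 143 = 4.308 mg/L
k = ln2 / t½ = 0.693147 / 44.0 = 0.01575 h⁻¹
Fraction remaining after one interval: r = e^(−kτ) = e^(−0.01575 × 50.4) = 0.4521
Before dose 6, 5 doses have been given (aged 1τ, 2τ, 3τ, 4τ, 5τ).
C_trough = C₀ × (r + r² + … + r^5) = C₀ × r(1−r^5)/(1−r)
        = 4.308 × 0.4521 × (1 − 0.01889) / (1 − 0.4521) = 3.488 mg/L

3.5 mg/L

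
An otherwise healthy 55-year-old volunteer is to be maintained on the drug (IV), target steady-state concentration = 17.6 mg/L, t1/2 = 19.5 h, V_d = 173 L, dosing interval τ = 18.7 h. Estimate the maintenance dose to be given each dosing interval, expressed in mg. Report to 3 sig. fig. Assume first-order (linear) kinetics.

2020 mg

k = ln2 / t½ = 0.693147 / 19.5 = 0.03555 h⁻¹
CL = k × Vd = 0.03555 × 173 = 6.150 L/h
At steady state, Dose/τ = Css × CL.
Dose = Css × CL × τ = 17.6 × 6.150 × 18.7 = 2024 mg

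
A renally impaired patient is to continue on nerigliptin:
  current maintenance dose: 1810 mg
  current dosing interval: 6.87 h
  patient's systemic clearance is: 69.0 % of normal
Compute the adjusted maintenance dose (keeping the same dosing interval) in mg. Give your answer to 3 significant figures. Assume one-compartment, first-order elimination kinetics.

To keep the same average steady-state level, dosing rate must scale with clearance.
CL ratio = 69.0 / 100 = 0.6900
New dose (same interval) = 1810 × 0.6900 = 1249 mg

1250 mg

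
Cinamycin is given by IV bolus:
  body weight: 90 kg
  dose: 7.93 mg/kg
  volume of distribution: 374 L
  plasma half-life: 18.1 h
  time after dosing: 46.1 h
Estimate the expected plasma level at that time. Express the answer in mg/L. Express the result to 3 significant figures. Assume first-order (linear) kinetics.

Total dose = 7.93 × 90 = 713.7 mg
C₀ = Dose / Vd = 713.7 / 374 = 1.908 mg/L
k = ln2 / t½ = 0.693147 / 18.1 = 0.03830 h⁻¹
C = C₀ · e^(−k·t) = 1.908 × e^(−0.03830 × 46.1)
  = 1.908 × 0.1711 = 0.3265 mg/L

0.327 mg/L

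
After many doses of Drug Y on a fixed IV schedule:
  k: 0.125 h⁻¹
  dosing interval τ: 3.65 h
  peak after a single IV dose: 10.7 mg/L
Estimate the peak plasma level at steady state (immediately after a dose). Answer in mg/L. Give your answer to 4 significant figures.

29.21 mg/L

e^(−kτ) = e^(−0.1250 × 3.65) = 0.6337
Accumulation ratio R = 1 / (1 − e^(−kτ)) = 1 / (1 − 0.6337) = 2.730
Steady-state peak = C₀ × R = 10.7 × 2.730 = 29.21 mg/L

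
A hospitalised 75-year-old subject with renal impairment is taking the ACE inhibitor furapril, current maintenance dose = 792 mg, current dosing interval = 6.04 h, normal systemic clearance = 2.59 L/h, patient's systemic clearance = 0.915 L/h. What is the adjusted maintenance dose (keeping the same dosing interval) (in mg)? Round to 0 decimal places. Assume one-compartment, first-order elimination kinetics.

To keep the same average steady-state level, dosing rate must scale with clearance.
CL ratio = 0.915 / 2.59 = 0.3533
New dose (same interval) = 792 × 0.3533 = 279.8 mg

280 mg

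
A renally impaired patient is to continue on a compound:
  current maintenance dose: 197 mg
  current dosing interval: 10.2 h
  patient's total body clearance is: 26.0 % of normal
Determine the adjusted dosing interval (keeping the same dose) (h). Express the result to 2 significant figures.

To keep the same average steady-state level, dosing rate must scale with clearance.
CL ratio = 26.0 / 100 = 0.2600
New interval (same dose) = 10.2 / 0.2600 = 39.23 h

39 h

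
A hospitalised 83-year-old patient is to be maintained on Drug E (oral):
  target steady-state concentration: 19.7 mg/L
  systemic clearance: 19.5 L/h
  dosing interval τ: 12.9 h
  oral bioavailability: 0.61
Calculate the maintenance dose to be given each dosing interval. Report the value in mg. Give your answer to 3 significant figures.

8120 mg

At steady state, F × (Dose/τ) = Css × CL.
Dose = Css × CL × τ / F = 19.7 × 19.50 × 12.9 / 0.61 = 8124 mg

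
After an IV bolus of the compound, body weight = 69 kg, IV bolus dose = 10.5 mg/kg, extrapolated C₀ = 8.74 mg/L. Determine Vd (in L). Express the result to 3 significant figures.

Dose = 10.5 × 69 = 724.5 mg
Vd = Dose / C₀ = 724.5 / 8.74 = 82.89 L

82.9 L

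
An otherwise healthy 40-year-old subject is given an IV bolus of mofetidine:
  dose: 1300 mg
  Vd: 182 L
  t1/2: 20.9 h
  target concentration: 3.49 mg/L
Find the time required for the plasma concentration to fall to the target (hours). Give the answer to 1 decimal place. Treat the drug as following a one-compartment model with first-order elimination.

C₀ = Dose / Vd = 1300 / 182 = 7.143 mg/L
k = ln2 / t½ = 0.693147 / 20.9 = 0.03316 h⁻¹
t = ln(C₀ / C) / k = ln(7.143 / 3.49) / 0.03316
  = ln(2.047) / 0.03316 = 0.7164 / 0.03316 = 21.60 h

21.6 h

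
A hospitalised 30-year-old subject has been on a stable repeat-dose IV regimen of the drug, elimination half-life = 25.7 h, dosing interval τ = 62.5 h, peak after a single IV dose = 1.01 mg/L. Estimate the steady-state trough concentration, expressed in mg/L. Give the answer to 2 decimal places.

0.23 mg/L

k = ln2 / t½ = 0.693147 / 25.7 = 0.02697 h⁻¹
e^(−kτ) = e^(−0.02697 × 62.5) = 0.1853
Accumulation ratio R = 1 / (1 − e^(−kτ)) = 1 / (1 − 0.1853) = 1.227
Steady-state trough = C₀ × R × e^(−kτ) = 1.01 × 1.227 × 0.1853 = 0.2296 mg/L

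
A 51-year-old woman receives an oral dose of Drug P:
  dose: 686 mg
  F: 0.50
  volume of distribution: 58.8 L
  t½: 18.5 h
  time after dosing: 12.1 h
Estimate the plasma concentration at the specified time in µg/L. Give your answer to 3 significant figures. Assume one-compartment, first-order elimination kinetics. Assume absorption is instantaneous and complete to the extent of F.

3710 µg/L

Amount reaching circulation = F × Dose = 0.50 × 686.0 = 343.0 mg
C₀ = F·Dose / Vd = 343.0 / 58.8 = 5.833 mg/L
k = ln2 / t½ = 0.693147 / 18.5 = 0.03747 h⁻¹
C = C₀ · e^(−k·t) = 5.833 × e^(−0.03747 × 12.1)
  = 5.833 × 0.6355 = 3.707 mg/L
Convert: 3.707 mg/L × 1000 = 3707 µg/L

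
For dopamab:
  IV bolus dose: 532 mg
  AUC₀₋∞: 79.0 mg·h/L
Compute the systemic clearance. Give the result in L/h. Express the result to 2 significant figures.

6.7 L/h

CL = Dose / AUC = 532 / 79.0 = 6.734 L/h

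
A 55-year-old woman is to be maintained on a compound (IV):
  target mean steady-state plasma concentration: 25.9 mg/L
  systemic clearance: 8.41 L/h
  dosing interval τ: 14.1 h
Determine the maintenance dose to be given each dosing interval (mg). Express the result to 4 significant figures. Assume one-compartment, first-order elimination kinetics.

At steady state, Dose/τ = Css × CL.
Dose = Css × CL × τ = 25.9 × 8.410 × 14.1 = 3071 mg

3071 mg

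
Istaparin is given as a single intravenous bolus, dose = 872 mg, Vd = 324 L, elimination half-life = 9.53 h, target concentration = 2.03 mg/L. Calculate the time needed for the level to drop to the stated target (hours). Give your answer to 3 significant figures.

3.88 h

C₀ = Dose / Vd = 872.0 / 324 = 2.691 mg/L
k = ln2 / t½ = 0.693147 / 9.53 = 0.07273 h⁻¹
t = ln(C₀ / C) / k = ln(2.691 / 2.03) / 0.07273
  = ln(1.326) / 0.07273 = 0.2822 / 0.07273 = 3.880 h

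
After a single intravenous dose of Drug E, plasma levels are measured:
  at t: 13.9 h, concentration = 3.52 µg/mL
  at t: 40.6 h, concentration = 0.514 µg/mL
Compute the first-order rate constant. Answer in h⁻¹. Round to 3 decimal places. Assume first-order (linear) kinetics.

k = ln(C₁/C₂) / (t₂ − t₁) = ln(3.52/0.514) / (40.6 − 13.9)
  = 1.924 / 26.70 = 0.07206 h⁻¹

0.072 h⁻¹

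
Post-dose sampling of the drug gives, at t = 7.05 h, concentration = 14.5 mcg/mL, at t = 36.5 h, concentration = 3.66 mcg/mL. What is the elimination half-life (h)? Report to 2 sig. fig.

k = ln(C₁/C₂) / (t₂ − t₁) = ln(14.5/3.66) / (36.5 − 7.05)
  = 1.377 / 29.45 = 0.04676 h⁻¹
t½ = ln2 / k = 0.693147 / 0.04676 = 14.82 h

15 h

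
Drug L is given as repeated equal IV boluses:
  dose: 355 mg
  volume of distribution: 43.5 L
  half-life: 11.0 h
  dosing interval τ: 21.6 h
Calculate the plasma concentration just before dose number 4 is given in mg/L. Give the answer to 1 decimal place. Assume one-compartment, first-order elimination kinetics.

2.8 mg/L

C₀ per dose = Dose / Vd = 355 / 43.5 = 8.161 mg/L
k = ln2 / t½ = 0.693147 / 11.0 = 0.06301 h⁻¹
Fraction remaining after one interval: r = e^(−kτ) = e^(−0.06301 × 21.6) = 0.2564
Before dose 4, 3 doses have been given (aged 1τ, 2τ, 3τ).
C_trough = C₀ × (r + r² + … + r^3) = C₀ × r(1−r^3)/(1−r)
        = 8.161 × 0.2564 × (1 − 0.01686) / (1 − 0.2564) = 2.767 mg/L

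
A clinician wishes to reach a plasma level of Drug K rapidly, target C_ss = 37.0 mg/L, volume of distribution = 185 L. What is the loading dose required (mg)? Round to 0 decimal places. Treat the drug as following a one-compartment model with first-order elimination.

6845 mg

LD = Css × Vd = 37.0 × 185 = 6845 mg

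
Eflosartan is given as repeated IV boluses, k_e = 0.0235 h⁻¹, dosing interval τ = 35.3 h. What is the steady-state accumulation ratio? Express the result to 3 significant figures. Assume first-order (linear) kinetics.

e^(−kτ) = e^(−0.02350 × 35.3) = 0.4362
Accumulation ratio R = 1 / (1 − e^(−kτ)) = 1 / (1 − 0.4362) = 1.774

1.77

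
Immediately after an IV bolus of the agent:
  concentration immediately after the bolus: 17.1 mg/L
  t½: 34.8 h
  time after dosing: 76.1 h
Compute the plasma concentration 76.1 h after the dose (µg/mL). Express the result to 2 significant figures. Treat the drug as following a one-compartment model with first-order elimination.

3.8 µg/mL

k = ln2 / t½ = 0.693147 / 34.8 = 0.01992 h⁻¹
C = C₀ · e^(−k·t) = 17.10 × e^(−0.01992 × 76.1)
  = 17.10 × 0.2196 = 3.755 mg/L
(3.755 mg/L = 3.755 µg/mL)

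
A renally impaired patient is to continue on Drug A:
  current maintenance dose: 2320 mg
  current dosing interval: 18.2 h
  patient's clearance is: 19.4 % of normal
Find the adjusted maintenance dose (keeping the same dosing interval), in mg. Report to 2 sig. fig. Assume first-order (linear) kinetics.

450 mg

To keep the same average steady-state level, dosing rate must scale with clearance.
CL ratio = 19.4 / 100 = 0.1940
New dose (same interval) = 2320 × 0.1940 = 450.1 mg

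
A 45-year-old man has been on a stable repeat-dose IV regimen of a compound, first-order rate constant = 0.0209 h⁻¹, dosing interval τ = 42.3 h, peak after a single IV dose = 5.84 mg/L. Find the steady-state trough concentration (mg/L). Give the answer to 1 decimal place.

4.1 mg/L

e^(−kτ) = e^(−0.02090 × 42.3) = 0.4131
Accumulation ratio R = 1 / (1 − e^(−kτ)) = 1 / (1 − 0.4131) = 1.704
Steady-state trough = C₀ × R × e^(−kτ) = 5.84 × 1.704 × 0.4131 = 4.111 mg/L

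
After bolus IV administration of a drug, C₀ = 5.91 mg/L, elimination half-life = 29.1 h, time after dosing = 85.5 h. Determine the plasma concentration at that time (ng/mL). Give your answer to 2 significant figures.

k = ln2 / t½ = 0.693147 / 29.1 = 0.02382 h⁻¹
C = C₀ · e^(−k·t) = 5.910 × e^(−0.02382 × 85.5)
  = 5.910 × 0.1305 = 0.7713 mg/L
Convert: 0.7713 mg/L × 1000 = 771.3 ng/mL

770 ng/mL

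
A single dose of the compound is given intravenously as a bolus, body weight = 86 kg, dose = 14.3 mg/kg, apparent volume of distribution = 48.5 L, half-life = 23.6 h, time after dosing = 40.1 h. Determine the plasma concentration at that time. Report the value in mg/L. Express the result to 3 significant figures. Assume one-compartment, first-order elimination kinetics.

7.81 mg/L

Total dose = 14.3 × 86 = 1230 mg
C₀ = Dose / Vd = 1230 / 48.5 = 25.36 mg/L
k = ln2 / t½ = 0.693147 / 23.6 = 0.02937 h⁻¹
C = C₀ · e^(−k·t) = 25.36 × e^(−0.02937 × 40.1)
  = 25.36 × 0.3080 = 7.811 mg/L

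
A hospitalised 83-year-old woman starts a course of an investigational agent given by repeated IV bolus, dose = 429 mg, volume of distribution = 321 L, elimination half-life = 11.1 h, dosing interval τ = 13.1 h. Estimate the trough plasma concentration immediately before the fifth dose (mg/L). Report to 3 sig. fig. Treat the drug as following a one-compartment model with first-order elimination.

C₀ per dose = Dose / Vd = 429 / 321 = 1.336 mg/L
k = ln2 / t½ = 0.693147 / 11.1 = 0.06245 h⁻¹
Fraction remaining after one interval: r = e^(−kτ) = e^(−0.06245 × 13.1) = 0.4413
Before dose 5, 4 doses have been given (aged 1τ, 2τ, 3τ, 4τ).
C_trough = C₀ × (r + r² + … + r^4) = C₀ × r(1−r^4)/(1−r)
        = 1.336 × 0.4413 × (1 − 0.03793) / (1 − 0.4413) = 1.015 mg/L

1.02 mg/L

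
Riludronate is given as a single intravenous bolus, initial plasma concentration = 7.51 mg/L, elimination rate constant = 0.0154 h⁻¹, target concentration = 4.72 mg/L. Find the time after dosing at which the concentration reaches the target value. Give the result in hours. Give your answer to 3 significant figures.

t = ln(C₀ / C) / k = ln(7.510 / 4.72) / 0.01540
  = ln(1.591) / 0.01540 = 0.4644 / 0.01540 = 30.16 h

30.2 h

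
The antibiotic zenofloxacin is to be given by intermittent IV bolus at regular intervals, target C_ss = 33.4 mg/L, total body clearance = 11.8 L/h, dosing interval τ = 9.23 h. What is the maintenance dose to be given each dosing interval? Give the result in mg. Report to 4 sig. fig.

At steady state, Dose/τ = Css × CL.
Dose = Css × CL × τ = 33.4 × 11.80 × 9.23 = 3638 mg

3638 mg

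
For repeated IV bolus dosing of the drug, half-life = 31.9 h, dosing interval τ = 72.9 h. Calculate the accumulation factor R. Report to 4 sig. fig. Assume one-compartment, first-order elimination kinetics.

1.258

k = ln2 / t½ = 0.693147 / 31.9 = 0.02173 h⁻¹
e^(−kτ) = e^(−0.02173 × 72.9) = 0.2051
Accumulation ratio R = 1 / (1 − e^(−kτ)) = 1 / (1 − 0.2051) = 1.258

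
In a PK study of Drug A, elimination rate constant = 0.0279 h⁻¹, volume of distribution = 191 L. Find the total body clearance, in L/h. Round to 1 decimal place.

5.3 L/h

CL = k × Vd = 0.0279 × 191 = 5.329 L/h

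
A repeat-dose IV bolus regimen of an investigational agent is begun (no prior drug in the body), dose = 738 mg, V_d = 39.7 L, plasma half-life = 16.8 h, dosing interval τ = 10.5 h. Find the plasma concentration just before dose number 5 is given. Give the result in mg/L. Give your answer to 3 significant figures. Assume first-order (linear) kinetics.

28.2 mg/L

C₀ per dose = Dose / Vd = 738 / 39.7 = 18.59 mg/L
k = ln2 / t½ = 0.693147 / 16.8 = 0.04126 h⁻¹
Fraction remaining after one interval: r = e^(−kτ) = e^(−0.04126 × 10.5) = 0.6484
Before dose 5, 4 doses have been given (aged 1τ, 2τ, 3τ, 4τ).
C_trough = C₀ × (r + r² + … + r^4) = C₀ × r(1−r^4)/(1−r)
        = 18.59 × 0.6484 × (1 − 0.1768) / (1 − 0.6484) = 28.22 mg/L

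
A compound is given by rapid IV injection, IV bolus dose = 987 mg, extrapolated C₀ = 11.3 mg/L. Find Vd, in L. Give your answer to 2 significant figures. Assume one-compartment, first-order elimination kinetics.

87 L

Vd = Dose / C₀ = 987.0 / 11.3 = 87.35 L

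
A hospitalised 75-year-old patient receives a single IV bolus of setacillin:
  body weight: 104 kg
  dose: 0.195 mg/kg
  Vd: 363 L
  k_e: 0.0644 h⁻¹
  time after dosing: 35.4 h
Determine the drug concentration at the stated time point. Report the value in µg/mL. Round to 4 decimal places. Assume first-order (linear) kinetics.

0.0057 µg/mL

Total dose = 0.195 × 104 = 20.28 mg
C₀ = Dose / Vd = 20.28 / 363 = 0.05587 mg/L
C = C₀ · e^(−k·t) = 0.05587 × e^(−0.06440 × 35.4)
  = 0.05587 × 0.1023 = 0.005716 mg/L
(0.005716 mg/L = 0.005716 µg/mL)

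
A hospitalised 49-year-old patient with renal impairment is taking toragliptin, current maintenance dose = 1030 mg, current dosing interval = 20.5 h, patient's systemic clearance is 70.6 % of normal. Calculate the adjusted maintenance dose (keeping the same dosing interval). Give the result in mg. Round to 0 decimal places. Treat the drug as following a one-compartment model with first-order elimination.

To keep the same average steady-state level, dosing rate must scale with clearance.
CL ratio = 70.6 / 100 = 0.7060
New dose (same interval) = 1030 × 0.7060 = 727.2 mg

727 mg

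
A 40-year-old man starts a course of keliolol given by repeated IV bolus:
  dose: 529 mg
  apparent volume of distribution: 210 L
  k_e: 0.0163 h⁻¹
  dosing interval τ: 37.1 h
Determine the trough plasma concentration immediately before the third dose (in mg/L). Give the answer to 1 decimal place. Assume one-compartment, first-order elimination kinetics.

2.1 mg/L

C₀ per dose = Dose / Vd = 529 / 210 = 2.519 mg/L
Fraction remaining after one interval: r = e^(−kτ) = e^(−0.01630 × 37.1) = 0.5462
Before dose 3, 2 doses have been given (aged 1τ, 2τ).
C_trough = C₀ × (r + r²) = 2.519 × (0.5462 + 0.2983) = 2.127 mg/L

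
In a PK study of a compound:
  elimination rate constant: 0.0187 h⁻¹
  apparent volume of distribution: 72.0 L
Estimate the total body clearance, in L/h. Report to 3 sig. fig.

CL = k × Vd = 0.0187 × 72.0 = 1.346 L/h

1.35 L/h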